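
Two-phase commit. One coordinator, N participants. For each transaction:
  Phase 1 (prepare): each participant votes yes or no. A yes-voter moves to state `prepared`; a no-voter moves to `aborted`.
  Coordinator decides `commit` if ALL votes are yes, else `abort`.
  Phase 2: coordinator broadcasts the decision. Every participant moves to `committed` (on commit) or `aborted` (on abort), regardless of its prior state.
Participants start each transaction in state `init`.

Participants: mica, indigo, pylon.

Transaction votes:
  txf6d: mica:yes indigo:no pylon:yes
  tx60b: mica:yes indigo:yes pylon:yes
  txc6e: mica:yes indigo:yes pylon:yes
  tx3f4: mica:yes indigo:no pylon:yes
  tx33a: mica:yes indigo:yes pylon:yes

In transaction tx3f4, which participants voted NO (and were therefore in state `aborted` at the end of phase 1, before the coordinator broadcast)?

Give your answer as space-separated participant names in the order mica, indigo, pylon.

Txn tx3f4 phase 1: mica yes -> prepared; indigo no -> aborted; pylon yes -> prepared

Answer: indigo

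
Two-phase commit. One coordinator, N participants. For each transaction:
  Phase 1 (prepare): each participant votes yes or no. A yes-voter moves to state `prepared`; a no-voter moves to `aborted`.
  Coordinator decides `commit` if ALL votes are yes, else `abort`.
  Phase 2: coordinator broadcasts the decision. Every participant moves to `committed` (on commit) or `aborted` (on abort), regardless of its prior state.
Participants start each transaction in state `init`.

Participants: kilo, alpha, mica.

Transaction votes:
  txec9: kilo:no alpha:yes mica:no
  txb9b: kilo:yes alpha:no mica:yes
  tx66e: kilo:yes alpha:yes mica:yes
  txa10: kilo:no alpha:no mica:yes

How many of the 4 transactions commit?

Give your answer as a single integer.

Answer: 1

Derivation:
txec9: no from kilo, mica -> abort (commits=0)
txb9b: no from alpha -> abort (commits=0)
tx66e: all yes -> commit (commits=1)
txa10: no from kilo, alpha -> abort (commits=1)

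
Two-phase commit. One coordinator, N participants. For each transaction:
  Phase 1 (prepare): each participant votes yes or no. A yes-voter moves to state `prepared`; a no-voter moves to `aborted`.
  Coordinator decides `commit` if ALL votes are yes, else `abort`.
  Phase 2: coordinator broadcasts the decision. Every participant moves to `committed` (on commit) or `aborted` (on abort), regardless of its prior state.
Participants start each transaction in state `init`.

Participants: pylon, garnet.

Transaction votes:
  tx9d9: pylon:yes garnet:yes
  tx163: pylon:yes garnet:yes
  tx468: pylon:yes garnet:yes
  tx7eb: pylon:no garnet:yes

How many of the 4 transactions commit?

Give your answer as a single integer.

Answer: 3

Derivation:
tx9d9: all yes -> commit (commits=1)
tx163: all yes -> commit (commits=2)
tx468: all yes -> commit (commits=3)
tx7eb: no from pylon -> abort (commits=3)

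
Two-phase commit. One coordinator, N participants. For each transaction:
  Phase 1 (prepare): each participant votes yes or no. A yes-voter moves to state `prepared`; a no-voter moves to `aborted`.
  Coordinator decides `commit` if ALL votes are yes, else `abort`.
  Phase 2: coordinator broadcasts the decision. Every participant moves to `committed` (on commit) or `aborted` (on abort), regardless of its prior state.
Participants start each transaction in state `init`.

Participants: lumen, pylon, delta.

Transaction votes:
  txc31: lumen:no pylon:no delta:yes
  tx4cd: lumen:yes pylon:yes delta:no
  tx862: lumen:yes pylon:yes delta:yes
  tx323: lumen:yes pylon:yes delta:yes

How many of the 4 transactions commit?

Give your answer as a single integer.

txc31: no from lumen, pylon -> abort (commits=0)
tx4cd: no from delta -> abort (commits=0)
tx862: all yes -> commit (commits=1)
tx323: all yes -> commit (commits=2)

Answer: 2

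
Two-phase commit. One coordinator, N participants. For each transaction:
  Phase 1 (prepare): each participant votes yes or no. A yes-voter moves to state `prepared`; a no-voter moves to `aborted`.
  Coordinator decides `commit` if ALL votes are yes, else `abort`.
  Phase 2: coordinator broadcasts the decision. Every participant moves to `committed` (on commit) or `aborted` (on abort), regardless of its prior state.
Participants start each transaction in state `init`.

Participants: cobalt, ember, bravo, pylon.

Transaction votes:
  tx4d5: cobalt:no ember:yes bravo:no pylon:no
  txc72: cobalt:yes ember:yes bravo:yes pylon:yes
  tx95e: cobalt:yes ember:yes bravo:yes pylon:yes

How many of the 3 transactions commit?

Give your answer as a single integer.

Answer: 2

Derivation:
tx4d5: no from cobalt, bravo, pylon -> abort (commits=0)
txc72: all yes -> commit (commits=1)
tx95e: all yes -> commit (commits=2)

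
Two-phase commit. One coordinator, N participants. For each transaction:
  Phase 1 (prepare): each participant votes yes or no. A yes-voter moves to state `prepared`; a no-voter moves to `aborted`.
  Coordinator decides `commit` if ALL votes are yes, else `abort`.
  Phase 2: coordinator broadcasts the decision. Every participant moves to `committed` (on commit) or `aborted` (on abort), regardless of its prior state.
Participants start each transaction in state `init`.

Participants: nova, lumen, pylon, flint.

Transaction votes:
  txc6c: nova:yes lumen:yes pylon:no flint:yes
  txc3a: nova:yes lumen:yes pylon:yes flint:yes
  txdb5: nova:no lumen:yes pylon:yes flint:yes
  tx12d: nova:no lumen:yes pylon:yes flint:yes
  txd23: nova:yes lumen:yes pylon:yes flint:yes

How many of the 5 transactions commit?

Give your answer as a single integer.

txc6c: no from pylon -> abort (commits=0)
txc3a: all yes -> commit (commits=1)
txdb5: no from nova -> abort (commits=1)
tx12d: no from nova -> abort (commits=1)
txd23: all yes -> commit (commits=2)

Answer: 2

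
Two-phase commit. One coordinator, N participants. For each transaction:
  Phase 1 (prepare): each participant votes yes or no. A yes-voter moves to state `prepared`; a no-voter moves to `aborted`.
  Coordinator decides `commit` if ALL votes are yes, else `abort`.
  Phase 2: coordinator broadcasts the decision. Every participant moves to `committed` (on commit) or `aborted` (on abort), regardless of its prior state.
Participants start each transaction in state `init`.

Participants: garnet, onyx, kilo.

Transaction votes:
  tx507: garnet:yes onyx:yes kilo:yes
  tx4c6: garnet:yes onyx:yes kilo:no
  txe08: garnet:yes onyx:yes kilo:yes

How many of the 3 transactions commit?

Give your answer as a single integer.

Answer: 2

Derivation:
tx507: all yes -> commit (commits=1)
tx4c6: no from kilo -> abort (commits=1)
txe08: all yes -> commit (commits=2)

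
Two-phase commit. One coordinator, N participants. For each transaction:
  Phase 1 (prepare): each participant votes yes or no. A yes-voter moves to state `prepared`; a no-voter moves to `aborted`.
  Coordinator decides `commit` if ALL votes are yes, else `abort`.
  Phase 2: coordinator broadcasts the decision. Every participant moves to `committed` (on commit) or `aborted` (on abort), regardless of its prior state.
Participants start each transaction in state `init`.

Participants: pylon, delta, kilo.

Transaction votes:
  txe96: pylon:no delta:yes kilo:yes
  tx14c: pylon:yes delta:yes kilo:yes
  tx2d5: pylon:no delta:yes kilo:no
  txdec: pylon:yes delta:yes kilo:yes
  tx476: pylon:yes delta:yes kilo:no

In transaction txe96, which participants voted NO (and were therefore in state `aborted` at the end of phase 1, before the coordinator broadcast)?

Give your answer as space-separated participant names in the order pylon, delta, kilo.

Txn txe96 phase 1: pylon no -> aborted; delta yes -> prepared; kilo yes -> prepared

Answer: pylon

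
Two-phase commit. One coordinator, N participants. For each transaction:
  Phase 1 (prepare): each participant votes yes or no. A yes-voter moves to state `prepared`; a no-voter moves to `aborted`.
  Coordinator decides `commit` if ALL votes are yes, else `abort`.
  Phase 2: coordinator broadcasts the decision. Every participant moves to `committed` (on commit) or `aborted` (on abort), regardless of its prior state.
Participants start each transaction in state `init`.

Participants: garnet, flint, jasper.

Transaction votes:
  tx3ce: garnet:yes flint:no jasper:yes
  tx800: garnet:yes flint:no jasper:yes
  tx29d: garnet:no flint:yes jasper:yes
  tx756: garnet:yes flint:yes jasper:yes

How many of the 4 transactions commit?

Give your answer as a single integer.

tx3ce: no from flint -> abort (commits=0)
tx800: no from flint -> abort (commits=0)
tx29d: no from garnet -> abort (commits=0)
tx756: all yes -> commit (commits=1)

Answer: 1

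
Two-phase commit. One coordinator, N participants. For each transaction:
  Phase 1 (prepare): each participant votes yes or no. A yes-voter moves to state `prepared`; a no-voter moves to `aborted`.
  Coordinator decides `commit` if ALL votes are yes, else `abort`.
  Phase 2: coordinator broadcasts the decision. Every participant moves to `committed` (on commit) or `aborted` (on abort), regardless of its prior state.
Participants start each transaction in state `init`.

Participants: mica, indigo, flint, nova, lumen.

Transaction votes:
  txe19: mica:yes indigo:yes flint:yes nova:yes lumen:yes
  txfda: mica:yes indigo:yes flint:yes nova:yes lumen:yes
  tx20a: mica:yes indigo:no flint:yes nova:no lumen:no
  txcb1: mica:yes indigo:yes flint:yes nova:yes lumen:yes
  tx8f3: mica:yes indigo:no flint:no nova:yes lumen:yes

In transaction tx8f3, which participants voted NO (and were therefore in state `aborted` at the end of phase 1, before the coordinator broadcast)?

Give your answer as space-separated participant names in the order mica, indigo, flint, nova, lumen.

Txn tx8f3 phase 1: mica yes -> prepared; indigo no -> aborted; flint no -> aborted; nova yes -> prepared; lumen yes -> prepared

Answer: indigo flint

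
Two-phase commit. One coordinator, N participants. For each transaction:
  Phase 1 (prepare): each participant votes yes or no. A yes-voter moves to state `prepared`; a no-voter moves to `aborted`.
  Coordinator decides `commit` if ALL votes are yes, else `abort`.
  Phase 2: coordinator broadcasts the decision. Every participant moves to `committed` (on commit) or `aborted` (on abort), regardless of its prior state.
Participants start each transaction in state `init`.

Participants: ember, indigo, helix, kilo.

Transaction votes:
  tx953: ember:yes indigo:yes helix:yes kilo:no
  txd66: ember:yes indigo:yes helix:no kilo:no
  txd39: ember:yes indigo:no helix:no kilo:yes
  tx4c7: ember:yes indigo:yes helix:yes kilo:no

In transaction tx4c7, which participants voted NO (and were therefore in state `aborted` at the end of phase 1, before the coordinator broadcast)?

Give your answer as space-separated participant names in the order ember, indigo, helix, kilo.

Txn tx4c7 phase 1: ember yes -> prepared; indigo yes -> prepared; helix yes -> prepared; kilo no -> aborted

Answer: kilo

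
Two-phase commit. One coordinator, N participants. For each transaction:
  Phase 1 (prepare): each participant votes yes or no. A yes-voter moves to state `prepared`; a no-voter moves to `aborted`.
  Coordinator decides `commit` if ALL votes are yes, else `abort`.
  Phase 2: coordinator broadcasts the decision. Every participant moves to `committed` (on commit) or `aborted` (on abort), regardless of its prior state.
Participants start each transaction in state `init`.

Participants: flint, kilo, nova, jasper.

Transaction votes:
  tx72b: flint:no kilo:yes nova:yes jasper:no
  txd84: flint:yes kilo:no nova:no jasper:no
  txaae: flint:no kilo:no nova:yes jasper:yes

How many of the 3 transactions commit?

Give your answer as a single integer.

tx72b: no from flint, jasper -> abort (commits=0)
txd84: no from kilo, nova, jasper -> abort (commits=0)
txaae: no from flint, kilo -> abort (commits=0)

Answer: 0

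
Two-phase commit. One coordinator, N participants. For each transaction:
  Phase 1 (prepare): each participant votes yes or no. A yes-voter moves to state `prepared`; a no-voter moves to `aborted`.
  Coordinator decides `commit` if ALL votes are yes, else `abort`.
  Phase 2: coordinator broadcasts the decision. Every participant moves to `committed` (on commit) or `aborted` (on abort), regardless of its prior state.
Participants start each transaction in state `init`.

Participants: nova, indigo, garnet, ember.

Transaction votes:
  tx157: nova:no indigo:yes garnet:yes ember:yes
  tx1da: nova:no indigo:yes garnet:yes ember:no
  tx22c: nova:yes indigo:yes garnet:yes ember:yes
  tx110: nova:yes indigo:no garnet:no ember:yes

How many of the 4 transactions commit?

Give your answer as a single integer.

tx157: no from nova -> abort (commits=0)
tx1da: no from nova, ember -> abort (commits=0)
tx22c: all yes -> commit (commits=1)
tx110: no from indigo, garnet -> abort (commits=1)

Answer: 1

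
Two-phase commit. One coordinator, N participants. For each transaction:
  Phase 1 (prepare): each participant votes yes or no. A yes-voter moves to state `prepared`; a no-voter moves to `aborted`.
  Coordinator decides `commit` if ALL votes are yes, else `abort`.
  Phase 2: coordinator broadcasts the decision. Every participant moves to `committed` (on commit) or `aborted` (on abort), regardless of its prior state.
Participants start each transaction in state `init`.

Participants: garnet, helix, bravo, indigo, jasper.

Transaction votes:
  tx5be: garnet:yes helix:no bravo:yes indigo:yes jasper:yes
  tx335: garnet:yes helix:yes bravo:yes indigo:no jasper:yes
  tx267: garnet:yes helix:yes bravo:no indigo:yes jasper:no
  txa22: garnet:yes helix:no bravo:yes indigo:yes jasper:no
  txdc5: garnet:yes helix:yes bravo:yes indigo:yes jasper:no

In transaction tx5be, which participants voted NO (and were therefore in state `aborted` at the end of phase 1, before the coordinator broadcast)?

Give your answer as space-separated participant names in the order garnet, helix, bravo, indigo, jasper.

Txn tx5be phase 1: garnet yes -> prepared; helix no -> aborted; bravo yes -> prepared; indigo yes -> prepared; jasper yes -> prepared

Answer: helix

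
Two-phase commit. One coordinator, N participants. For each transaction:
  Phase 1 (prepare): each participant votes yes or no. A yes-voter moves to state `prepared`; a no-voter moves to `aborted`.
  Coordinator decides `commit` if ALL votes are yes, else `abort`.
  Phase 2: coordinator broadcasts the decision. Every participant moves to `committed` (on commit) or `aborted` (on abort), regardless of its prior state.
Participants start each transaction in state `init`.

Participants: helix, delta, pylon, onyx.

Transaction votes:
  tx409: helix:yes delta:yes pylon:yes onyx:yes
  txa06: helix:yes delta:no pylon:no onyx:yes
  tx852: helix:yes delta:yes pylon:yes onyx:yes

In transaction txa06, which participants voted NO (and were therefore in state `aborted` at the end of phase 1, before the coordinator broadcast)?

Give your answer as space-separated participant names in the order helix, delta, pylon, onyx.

Txn txa06 phase 1: helix yes -> prepared; delta no -> aborted; pylon no -> aborted; onyx yes -> prepared

Answer: delta pylon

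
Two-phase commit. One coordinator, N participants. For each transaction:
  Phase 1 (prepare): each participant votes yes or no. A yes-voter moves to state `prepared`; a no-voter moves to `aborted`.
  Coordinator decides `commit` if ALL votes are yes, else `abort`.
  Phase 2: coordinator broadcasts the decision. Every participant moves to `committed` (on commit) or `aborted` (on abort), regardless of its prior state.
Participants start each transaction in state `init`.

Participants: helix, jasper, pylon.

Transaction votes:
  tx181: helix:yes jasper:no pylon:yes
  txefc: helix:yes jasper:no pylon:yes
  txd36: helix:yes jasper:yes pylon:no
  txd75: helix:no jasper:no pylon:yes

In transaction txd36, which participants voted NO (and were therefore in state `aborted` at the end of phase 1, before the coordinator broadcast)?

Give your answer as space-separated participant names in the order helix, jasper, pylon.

Txn txd36 phase 1: helix yes -> prepared; jasper yes -> prepared; pylon no -> aborted

Answer: pylon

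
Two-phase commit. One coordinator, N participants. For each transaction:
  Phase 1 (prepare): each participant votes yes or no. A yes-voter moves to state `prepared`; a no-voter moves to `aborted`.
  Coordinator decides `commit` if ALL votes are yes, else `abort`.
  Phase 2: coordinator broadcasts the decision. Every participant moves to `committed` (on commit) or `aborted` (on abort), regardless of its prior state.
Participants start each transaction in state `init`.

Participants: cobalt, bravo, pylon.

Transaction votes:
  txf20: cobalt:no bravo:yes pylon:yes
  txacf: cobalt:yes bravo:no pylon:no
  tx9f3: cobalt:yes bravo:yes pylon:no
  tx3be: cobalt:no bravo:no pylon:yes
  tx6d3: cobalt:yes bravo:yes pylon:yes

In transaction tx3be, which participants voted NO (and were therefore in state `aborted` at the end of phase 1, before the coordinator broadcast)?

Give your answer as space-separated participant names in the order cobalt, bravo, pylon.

Txn tx3be phase 1: cobalt no -> aborted; bravo no -> aborted; pylon yes -> prepared

Answer: cobalt bravo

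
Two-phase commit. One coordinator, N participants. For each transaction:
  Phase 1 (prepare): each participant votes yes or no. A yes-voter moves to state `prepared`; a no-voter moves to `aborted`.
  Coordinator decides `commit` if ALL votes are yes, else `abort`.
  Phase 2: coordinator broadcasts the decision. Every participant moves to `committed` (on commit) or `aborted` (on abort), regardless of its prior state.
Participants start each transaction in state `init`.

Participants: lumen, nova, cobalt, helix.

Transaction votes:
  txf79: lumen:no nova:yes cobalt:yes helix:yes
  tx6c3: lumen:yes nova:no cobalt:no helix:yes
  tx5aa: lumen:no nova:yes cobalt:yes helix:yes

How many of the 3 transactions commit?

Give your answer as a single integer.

txf79: no from lumen -> abort (commits=0)
tx6c3: no from nova, cobalt -> abort (commits=0)
tx5aa: no from lumen -> abort (commits=0)

Answer: 0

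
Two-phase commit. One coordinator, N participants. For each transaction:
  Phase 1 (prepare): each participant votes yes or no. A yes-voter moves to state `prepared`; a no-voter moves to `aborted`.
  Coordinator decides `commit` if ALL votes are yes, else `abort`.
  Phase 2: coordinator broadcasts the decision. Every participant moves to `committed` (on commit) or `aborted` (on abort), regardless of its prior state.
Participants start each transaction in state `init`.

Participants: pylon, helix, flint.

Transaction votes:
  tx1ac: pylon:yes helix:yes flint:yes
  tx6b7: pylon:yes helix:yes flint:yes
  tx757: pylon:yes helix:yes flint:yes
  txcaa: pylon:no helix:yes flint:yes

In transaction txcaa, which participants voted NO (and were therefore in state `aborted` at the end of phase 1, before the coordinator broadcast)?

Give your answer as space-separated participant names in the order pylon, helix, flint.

Answer: pylon

Derivation:
Txn txcaa phase 1: pylon no -> aborted; helix yes -> prepared; flint yes -> prepared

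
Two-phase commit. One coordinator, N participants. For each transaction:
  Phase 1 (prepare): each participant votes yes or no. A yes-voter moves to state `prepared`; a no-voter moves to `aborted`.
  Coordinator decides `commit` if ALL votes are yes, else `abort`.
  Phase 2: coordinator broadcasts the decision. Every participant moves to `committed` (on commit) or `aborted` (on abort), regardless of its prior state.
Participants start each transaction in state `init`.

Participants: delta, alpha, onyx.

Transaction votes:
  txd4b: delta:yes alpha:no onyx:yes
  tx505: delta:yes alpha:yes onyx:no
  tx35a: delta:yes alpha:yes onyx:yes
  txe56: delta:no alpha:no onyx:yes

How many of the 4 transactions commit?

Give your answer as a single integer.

txd4b: no from alpha -> abort (commits=0)
tx505: no from onyx -> abort (commits=0)
tx35a: all yes -> commit (commits=1)
txe56: no from delta, alpha -> abort (commits=1)

Answer: 1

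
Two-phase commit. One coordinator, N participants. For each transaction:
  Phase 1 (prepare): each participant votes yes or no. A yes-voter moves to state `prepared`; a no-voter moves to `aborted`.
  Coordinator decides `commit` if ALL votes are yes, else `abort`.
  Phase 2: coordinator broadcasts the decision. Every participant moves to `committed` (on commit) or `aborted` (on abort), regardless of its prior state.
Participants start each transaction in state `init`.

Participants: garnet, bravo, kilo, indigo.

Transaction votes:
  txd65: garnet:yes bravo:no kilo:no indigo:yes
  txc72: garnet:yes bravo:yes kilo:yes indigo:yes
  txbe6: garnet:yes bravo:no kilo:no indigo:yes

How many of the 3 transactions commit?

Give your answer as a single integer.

Answer: 1

Derivation:
txd65: no from bravo, kilo -> abort (commits=0)
txc72: all yes -> commit (commits=1)
txbe6: no from bravo, kilo -> abort (commits=1)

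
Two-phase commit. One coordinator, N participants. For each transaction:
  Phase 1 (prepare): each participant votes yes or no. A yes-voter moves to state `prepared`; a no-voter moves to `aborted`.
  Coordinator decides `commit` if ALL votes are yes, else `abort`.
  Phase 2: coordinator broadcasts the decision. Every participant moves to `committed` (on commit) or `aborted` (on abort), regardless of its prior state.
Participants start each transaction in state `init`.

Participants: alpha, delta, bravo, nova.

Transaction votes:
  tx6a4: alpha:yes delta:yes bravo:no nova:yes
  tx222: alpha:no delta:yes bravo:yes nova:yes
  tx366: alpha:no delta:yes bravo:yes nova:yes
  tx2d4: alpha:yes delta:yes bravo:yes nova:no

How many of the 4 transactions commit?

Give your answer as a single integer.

Answer: 0

Derivation:
tx6a4: no from bravo -> abort (commits=0)
tx222: no from alpha -> abort (commits=0)
tx366: no from alpha -> abort (commits=0)
tx2d4: no from nova -> abort (commits=0)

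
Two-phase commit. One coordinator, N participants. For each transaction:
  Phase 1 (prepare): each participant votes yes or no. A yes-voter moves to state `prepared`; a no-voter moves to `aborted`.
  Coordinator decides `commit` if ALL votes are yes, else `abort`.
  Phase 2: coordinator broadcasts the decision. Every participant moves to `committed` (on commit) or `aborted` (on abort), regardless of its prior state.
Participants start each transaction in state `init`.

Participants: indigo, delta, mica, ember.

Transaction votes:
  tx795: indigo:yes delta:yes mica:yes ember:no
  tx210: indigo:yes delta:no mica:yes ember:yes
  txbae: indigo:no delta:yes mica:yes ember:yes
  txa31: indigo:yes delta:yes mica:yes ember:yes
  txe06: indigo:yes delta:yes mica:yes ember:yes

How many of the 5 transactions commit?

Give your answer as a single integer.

Answer: 2

Derivation:
tx795: no from ember -> abort (commits=0)
tx210: no from delta -> abort (commits=0)
txbae: no from indigo -> abort (commits=0)
txa31: all yes -> commit (commits=1)
txe06: all yes -> commit (commits=2)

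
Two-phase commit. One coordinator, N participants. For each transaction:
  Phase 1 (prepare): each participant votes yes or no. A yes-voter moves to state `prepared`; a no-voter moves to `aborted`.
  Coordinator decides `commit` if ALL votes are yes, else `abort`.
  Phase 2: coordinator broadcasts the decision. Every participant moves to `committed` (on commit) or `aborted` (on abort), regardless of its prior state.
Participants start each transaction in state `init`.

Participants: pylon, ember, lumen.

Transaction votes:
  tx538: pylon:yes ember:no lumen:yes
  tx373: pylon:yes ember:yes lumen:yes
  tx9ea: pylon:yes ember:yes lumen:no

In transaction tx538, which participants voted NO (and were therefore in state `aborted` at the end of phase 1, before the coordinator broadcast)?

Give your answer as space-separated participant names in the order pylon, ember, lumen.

Answer: ember

Derivation:
Txn tx538 phase 1: pylon yes -> prepared; ember no -> aborted; lumen yes -> prepared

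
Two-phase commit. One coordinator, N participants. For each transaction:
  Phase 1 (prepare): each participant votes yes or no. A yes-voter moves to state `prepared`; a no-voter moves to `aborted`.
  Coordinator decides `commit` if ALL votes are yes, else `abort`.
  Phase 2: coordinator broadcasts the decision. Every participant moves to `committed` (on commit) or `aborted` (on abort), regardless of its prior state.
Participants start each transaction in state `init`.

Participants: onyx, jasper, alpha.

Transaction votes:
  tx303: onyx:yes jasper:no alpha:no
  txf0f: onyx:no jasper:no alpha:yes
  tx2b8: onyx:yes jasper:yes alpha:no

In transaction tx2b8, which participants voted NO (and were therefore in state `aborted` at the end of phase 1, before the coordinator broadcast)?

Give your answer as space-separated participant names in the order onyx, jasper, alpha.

Txn tx2b8 phase 1: onyx yes -> prepared; jasper yes -> prepared; alpha no -> aborted

Answer: alpha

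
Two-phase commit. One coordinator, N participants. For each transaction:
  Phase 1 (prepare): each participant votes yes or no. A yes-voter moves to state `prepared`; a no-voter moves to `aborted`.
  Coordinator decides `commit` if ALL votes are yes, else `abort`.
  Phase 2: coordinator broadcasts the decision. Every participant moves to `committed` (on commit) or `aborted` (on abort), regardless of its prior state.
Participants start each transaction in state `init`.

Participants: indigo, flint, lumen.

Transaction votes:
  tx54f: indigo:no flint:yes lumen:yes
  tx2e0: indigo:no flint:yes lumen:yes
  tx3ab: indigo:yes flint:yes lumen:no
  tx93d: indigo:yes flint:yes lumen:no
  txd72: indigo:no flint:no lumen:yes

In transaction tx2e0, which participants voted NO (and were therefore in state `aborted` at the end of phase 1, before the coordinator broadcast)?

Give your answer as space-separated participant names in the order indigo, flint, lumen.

Answer: indigo

Derivation:
Txn tx2e0 phase 1: indigo no -> aborted; flint yes -> prepared; lumen yes -> prepared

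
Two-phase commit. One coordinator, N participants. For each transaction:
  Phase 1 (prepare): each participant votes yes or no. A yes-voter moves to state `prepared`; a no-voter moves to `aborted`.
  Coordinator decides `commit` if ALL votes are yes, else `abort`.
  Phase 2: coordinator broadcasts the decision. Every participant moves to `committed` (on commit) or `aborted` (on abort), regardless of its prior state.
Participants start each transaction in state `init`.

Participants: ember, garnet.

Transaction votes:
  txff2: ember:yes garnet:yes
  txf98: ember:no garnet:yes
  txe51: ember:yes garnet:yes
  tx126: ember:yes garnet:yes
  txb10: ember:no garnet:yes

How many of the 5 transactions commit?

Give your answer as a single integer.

Answer: 3

Derivation:
txff2: all yes -> commit (commits=1)
txf98: no from ember -> abort (commits=1)
txe51: all yes -> commit (commits=2)
tx126: all yes -> commit (commits=3)
txb10: no from ember -> abort (commits=3)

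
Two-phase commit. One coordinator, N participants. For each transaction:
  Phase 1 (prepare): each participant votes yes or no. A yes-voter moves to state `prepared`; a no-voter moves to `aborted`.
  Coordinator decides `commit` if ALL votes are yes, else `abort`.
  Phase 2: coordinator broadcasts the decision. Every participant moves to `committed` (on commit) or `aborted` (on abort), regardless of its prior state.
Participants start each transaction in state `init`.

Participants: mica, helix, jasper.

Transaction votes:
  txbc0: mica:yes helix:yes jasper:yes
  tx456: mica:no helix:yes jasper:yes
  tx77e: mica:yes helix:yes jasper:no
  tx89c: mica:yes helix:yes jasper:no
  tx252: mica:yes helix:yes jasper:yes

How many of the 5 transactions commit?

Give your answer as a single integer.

Answer: 2

Derivation:
txbc0: all yes -> commit (commits=1)
tx456: no from mica -> abort (commits=1)
tx77e: no from jasper -> abort (commits=1)
tx89c: no from jasper -> abort (commits=1)
tx252: all yes -> commit (commits=2)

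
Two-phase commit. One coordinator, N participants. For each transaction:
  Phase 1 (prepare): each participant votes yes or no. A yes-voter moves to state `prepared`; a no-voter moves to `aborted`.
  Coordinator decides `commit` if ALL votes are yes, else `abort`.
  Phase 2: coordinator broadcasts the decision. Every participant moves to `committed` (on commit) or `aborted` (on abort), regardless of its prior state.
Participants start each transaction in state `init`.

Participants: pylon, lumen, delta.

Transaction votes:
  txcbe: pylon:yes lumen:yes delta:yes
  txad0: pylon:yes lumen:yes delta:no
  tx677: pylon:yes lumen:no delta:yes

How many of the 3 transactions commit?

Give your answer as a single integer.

txcbe: all yes -> commit (commits=1)
txad0: no from delta -> abort (commits=1)
tx677: no from lumen -> abort (commits=1)

Answer: 1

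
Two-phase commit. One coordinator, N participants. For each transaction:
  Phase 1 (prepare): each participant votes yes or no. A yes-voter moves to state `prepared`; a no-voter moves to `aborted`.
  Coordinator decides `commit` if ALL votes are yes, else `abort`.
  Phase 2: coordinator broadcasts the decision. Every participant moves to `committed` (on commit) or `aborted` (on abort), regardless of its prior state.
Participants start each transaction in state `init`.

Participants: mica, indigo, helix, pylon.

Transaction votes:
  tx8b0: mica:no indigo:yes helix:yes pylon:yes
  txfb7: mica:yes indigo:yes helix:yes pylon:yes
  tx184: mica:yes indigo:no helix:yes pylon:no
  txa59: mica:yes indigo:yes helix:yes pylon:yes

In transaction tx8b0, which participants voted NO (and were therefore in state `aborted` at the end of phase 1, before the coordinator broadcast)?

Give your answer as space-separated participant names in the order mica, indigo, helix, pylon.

Answer: mica

Derivation:
Txn tx8b0 phase 1: mica no -> aborted; indigo yes -> prepared; helix yes -> prepared; pylon yes -> prepared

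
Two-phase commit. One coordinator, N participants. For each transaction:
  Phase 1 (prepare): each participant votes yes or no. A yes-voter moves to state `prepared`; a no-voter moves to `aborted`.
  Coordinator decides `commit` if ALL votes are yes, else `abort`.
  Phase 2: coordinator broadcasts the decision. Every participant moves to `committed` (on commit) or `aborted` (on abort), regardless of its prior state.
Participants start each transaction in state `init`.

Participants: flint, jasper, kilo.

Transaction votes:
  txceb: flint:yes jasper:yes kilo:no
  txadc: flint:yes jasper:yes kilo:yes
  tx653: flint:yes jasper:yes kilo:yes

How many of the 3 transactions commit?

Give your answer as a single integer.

txceb: no from kilo -> abort (commits=0)
txadc: all yes -> commit (commits=1)
tx653: all yes -> commit (commits=2)

Answer: 2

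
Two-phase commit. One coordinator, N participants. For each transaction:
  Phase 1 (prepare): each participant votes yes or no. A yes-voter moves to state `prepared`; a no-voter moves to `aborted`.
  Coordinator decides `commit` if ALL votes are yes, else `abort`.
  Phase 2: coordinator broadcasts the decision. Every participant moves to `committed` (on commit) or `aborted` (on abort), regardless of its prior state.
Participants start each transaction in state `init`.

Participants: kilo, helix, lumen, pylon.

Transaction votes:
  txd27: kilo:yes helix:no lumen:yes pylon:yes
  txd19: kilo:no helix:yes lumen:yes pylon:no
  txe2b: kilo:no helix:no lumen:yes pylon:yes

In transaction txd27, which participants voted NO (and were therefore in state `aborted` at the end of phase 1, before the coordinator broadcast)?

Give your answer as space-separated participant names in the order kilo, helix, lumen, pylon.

Answer: helix

Derivation:
Txn txd27 phase 1: kilo yes -> prepared; helix no -> aborted; lumen yes -> prepared; pylon yes -> prepared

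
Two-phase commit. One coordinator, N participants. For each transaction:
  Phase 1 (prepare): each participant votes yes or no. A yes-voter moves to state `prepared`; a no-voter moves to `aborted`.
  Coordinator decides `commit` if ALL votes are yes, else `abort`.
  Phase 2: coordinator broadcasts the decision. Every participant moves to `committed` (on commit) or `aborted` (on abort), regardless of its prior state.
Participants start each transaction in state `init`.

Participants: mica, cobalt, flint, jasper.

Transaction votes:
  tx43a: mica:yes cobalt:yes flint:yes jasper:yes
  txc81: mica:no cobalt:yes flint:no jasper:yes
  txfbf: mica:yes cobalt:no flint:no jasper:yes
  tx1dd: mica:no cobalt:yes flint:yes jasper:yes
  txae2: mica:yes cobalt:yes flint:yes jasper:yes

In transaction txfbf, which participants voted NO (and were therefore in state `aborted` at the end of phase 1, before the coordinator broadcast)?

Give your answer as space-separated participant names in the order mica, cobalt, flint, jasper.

Txn txfbf phase 1: mica yes -> prepared; cobalt no -> aborted; flint no -> aborted; jasper yes -> prepared

Answer: cobalt flint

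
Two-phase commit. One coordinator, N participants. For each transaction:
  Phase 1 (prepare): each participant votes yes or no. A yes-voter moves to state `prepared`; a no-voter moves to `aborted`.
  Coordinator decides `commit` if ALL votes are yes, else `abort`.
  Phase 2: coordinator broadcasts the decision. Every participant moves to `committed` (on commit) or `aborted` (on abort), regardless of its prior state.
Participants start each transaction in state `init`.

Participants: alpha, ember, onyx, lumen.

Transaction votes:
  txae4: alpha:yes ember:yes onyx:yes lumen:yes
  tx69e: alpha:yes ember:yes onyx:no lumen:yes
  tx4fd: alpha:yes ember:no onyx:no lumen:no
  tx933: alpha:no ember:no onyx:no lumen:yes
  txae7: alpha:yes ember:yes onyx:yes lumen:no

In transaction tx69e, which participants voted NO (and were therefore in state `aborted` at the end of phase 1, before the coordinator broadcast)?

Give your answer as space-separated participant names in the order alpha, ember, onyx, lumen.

Answer: onyx

Derivation:
Txn tx69e phase 1: alpha yes -> prepared; ember yes -> prepared; onyx no -> aborted; lumen yes -> prepared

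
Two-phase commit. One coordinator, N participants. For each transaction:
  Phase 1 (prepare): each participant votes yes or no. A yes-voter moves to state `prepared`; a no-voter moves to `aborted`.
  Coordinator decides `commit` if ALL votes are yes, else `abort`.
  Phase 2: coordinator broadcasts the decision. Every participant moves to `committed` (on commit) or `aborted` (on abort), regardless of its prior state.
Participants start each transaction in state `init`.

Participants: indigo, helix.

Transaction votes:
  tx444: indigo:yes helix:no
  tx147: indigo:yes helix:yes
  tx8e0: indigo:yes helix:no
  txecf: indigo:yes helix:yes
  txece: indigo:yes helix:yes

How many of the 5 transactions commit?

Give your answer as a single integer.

tx444: no from helix -> abort (commits=0)
tx147: all yes -> commit (commits=1)
tx8e0: no from helix -> abort (commits=1)
txecf: all yes -> commit (commits=2)
txece: all yes -> commit (commits=3)

Answer: 3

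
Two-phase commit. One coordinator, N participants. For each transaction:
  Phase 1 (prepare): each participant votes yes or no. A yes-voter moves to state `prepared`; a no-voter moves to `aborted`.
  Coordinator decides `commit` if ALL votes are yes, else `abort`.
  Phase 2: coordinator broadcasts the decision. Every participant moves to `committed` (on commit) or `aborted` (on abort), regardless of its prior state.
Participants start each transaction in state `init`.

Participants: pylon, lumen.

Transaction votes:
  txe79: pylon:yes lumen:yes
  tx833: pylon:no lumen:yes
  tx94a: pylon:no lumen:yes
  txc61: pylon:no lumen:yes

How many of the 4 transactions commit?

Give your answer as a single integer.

txe79: all yes -> commit (commits=1)
tx833: no from pylon -> abort (commits=1)
tx94a: no from pylon -> abort (commits=1)
txc61: no from pylon -> abort (commits=1)

Answer: 1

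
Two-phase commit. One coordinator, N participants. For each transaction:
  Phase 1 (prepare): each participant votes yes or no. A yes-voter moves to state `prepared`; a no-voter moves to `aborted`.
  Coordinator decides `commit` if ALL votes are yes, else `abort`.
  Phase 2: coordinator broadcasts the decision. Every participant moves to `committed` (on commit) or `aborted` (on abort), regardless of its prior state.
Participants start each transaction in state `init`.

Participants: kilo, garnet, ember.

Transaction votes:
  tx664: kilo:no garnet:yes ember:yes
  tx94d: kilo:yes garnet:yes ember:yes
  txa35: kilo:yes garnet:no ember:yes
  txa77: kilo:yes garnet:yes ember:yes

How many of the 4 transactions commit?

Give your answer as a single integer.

tx664: no from kilo -> abort (commits=0)
tx94d: all yes -> commit (commits=1)
txa35: no from garnet -> abort (commits=1)
txa77: all yes -> commit (commits=2)

Answer: 2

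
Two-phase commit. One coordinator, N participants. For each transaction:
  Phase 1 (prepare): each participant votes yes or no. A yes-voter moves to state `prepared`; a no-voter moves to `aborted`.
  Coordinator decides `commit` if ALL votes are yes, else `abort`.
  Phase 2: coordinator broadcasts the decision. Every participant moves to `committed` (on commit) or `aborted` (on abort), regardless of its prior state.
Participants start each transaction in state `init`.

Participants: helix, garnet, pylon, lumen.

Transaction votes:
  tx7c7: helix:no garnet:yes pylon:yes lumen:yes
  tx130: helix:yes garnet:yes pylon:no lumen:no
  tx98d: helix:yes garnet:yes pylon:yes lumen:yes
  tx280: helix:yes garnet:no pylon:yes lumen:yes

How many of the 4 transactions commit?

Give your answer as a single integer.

Answer: 1

Derivation:
tx7c7: no from helix -> abort (commits=0)
tx130: no from pylon, lumen -> abort (commits=0)
tx98d: all yes -> commit (commits=1)
tx280: no from garnet -> abort (commits=1)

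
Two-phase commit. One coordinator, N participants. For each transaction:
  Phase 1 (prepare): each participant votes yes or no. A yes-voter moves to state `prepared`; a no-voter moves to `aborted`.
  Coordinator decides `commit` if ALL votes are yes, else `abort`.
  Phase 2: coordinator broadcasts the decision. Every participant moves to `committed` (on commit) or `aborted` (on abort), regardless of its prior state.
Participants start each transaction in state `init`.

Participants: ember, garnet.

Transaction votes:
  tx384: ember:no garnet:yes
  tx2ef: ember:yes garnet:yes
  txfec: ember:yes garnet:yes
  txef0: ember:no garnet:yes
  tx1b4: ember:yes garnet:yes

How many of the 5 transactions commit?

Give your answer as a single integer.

tx384: no from ember -> abort (commits=0)
tx2ef: all yes -> commit (commits=1)
txfec: all yes -> commit (commits=2)
txef0: no from ember -> abort (commits=2)
tx1b4: all yes -> commit (commits=3)

Answer: 3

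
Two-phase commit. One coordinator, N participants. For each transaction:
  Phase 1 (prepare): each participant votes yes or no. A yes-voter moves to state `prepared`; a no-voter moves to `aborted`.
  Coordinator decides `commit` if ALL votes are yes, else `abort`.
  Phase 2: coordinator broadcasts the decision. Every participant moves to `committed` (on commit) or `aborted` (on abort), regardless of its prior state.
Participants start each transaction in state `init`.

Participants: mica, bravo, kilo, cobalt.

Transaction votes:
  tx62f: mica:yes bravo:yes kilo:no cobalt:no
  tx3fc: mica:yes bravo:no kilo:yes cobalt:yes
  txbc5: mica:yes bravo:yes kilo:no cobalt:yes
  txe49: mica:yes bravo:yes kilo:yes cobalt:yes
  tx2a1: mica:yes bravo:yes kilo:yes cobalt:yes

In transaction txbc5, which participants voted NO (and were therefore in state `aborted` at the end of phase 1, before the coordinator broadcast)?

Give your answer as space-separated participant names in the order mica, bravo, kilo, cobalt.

Txn txbc5 phase 1: mica yes -> prepared; bravo yes -> prepared; kilo no -> aborted; cobalt yes -> prepared

Answer: kilo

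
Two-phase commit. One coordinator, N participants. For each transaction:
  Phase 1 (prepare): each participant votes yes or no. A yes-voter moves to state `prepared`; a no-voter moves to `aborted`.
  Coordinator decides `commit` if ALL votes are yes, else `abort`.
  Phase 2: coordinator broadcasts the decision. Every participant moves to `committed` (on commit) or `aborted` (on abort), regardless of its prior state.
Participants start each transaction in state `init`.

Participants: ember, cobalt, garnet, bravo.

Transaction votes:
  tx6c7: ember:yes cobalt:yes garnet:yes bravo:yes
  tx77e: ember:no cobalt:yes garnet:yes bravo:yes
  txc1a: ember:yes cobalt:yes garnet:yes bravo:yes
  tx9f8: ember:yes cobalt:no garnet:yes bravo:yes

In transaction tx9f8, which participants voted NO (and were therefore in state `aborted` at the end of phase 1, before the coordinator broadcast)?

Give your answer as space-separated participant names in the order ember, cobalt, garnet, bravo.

Txn tx9f8 phase 1: ember yes -> prepared; cobalt no -> aborted; garnet yes -> prepared; bravo yes -> prepared

Answer: cobalt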